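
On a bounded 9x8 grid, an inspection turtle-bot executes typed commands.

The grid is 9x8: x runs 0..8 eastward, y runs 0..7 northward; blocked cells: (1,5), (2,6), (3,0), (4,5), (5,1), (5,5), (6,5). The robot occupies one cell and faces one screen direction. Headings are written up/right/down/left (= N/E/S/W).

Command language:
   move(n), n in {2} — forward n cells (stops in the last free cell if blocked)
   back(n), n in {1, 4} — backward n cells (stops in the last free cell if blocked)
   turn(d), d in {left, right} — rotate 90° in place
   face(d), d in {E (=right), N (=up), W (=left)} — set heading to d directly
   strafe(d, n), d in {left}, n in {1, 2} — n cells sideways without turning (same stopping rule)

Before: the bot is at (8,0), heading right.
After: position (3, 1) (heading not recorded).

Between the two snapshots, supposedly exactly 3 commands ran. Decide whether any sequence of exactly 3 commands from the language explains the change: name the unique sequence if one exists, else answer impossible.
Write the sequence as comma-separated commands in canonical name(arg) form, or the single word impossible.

key: order matters: swapping back(4) and back(1) lands elsewhere
start: at (8,0), heading right
1. back(4) → at (4,0), heading right
2. strafe(left, 1) → at (4,1), heading right
3. back(1) → at (3,1), heading right
no other 3-command option fits: unique.

back(4), strafe(left, 1), back(1)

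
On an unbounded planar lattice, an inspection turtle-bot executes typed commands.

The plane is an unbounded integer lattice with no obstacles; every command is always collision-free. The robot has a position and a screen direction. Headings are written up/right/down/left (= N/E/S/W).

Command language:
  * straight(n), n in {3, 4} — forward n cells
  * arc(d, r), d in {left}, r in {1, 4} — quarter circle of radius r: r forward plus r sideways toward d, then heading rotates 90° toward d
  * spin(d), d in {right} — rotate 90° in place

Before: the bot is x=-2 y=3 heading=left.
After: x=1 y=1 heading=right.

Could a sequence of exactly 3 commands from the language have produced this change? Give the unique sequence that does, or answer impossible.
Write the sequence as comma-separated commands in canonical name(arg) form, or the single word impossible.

key: position moved to (1,1) AND the heading swung to E — translation plus rotation needed
from: x=-2 y=3 heading=left
t=1 arc(left, 1) ⇒ x=-3 y=2 heading=down
t=2 arc(left, 1) ⇒ x=-2 y=1 heading=right
t=3 straight(3) ⇒ x=1 y=1 heading=right
uniquely the one of 125 3-step routes that fits.

arc(left, 1), arc(left, 1), straight(3)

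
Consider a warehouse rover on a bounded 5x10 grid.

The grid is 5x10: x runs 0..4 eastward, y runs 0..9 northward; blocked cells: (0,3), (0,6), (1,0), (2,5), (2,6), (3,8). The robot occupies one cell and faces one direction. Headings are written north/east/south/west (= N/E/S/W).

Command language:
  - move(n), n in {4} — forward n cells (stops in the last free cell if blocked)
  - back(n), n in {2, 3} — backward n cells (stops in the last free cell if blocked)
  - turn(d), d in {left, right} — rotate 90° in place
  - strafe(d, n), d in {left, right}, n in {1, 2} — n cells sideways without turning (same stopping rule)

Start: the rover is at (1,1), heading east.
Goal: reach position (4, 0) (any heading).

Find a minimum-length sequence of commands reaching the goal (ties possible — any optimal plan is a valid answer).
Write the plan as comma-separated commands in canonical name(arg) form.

move(4), strafe(right, 1)

start: at (1,1), heading east
step 1 (move(4)): at (4,1), heading east
step 2 (strafe(right, 1)): at (4,0), heading east
minimal: 2 command(s), checked below 2.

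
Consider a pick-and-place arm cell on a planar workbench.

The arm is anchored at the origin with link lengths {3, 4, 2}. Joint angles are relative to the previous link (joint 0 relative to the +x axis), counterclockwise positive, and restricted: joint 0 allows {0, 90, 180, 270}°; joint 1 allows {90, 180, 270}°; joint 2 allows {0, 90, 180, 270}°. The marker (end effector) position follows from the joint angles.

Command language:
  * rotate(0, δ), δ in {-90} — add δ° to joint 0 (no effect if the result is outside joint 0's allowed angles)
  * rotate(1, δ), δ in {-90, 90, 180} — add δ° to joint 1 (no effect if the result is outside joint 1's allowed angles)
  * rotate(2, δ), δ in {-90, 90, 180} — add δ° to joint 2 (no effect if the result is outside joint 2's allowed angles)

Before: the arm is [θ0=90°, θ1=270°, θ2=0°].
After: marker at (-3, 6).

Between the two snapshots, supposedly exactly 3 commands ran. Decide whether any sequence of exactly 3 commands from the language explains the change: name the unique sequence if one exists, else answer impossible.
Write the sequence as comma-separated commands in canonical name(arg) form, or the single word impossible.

from: [θ0=90°, θ1=270°, θ2=0°]
1. rotate(0, -90) → [θ0=0°, θ1=270°, θ2=0°]
2. rotate(0, -90) → [θ0=270°, θ1=270°, θ2=0°]
3. rotate(0, -90) → [θ0=180°, θ1=270°, θ2=0°]
no other 3-command option fits: unique.

rotate(0, -90), rotate(0, -90), rotate(0, -90)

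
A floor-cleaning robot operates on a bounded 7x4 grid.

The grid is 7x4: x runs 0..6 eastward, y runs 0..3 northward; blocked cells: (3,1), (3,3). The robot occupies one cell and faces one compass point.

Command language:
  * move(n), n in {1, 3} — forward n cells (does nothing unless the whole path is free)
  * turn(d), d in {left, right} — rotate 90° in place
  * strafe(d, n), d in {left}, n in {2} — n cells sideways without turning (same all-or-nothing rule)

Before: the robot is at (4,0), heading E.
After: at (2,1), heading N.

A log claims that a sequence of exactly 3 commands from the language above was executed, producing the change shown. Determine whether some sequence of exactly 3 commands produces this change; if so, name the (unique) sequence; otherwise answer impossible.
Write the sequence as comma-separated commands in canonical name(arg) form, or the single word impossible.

turn(left), strafe(left, 2), move(1)

key: order matters: swapping turn(left) and move(1) lands elsewhere
start: at (4,0), heading E
1. turn(left) → at (4,0), heading N
2. strafe(left, 2) → at (2,0), heading N
3. move(1) → at (2,1), heading N
no other 3-command option fits: unique.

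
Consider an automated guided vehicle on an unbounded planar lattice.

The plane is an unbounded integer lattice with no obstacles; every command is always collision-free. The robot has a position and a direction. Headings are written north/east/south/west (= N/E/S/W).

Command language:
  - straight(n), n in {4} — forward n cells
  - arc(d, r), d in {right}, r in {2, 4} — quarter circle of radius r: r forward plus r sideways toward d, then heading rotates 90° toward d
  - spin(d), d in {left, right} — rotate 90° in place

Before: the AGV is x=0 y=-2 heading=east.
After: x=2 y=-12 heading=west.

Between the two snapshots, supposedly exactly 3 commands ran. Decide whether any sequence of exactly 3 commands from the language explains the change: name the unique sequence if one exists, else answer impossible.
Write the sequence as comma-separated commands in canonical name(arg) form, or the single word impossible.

arc(right, 4), straight(4), arc(right, 2)

key: order matters: swapping arc(right, 4) and arc(right, 2) lands elsewhere
start: x=0 y=-2 heading=east
t=1 arc(right, 4) ⇒ x=4 y=-6 heading=south
t=2 straight(4) ⇒ x=4 y=-10 heading=south
t=3 arc(right, 2) ⇒ x=2 y=-12 heading=west
no other 3-command option fits: unique.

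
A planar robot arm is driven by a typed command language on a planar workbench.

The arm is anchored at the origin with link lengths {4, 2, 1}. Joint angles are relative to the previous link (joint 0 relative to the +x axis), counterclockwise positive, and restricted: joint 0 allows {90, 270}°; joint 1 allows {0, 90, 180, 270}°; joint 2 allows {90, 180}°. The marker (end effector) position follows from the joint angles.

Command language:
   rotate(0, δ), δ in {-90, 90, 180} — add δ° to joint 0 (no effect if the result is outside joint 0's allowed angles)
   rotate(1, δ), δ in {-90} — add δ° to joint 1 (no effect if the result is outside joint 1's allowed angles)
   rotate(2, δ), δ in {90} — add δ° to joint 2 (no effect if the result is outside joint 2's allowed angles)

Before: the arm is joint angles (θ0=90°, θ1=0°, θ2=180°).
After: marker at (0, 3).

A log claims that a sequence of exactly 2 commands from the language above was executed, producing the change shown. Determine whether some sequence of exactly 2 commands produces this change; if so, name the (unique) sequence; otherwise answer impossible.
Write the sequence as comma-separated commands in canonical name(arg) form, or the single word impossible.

rotate(1, -90), rotate(1, -90)

start: joint angles (θ0=90°, θ1=0°, θ2=180°)
t=1 rotate(1, -90) ⇒ joint angles (θ0=90°, θ1=270°, θ2=180°)
t=2 rotate(1, -90) ⇒ joint angles (θ0=90°, θ1=180°, θ2=180°)
no other 2-command option fits: unique.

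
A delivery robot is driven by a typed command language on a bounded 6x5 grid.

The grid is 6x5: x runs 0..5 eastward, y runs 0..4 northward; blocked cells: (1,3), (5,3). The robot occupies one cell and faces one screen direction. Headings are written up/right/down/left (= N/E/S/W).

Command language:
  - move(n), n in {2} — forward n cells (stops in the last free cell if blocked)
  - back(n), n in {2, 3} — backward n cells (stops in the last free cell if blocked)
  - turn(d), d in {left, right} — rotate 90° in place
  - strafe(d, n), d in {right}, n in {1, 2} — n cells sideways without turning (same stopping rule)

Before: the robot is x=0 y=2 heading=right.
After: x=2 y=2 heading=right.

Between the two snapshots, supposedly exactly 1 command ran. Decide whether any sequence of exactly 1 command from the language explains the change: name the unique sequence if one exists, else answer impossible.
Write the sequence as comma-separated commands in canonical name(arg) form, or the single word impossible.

key: still facing E — the one step turns nothing
from: x=0 y=2 heading=right
t=1 move(2) ⇒ x=2 y=2 heading=right
uniquely the one of 7 1-step routes that fits.

move(2)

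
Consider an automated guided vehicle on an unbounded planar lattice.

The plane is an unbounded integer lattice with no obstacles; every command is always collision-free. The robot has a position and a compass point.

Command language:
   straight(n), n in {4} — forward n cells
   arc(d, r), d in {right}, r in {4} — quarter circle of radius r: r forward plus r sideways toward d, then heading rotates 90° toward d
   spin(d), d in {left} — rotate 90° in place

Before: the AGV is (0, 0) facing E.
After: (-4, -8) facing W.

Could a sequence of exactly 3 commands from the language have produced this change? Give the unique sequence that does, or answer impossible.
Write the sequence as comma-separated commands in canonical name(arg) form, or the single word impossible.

key: running straight(4) before arc(right, 4) would end elsewhere — order is forced
initial: (0, 0) facing E
step 1 (arc(right, 4)): (4, -4) facing S
step 2 (arc(right, 4)): (0, -8) facing W
step 3 (straight(4)): (-4, -8) facing W
all 27 alternatives checked — unique.

arc(right, 4), arc(right, 4), straight(4)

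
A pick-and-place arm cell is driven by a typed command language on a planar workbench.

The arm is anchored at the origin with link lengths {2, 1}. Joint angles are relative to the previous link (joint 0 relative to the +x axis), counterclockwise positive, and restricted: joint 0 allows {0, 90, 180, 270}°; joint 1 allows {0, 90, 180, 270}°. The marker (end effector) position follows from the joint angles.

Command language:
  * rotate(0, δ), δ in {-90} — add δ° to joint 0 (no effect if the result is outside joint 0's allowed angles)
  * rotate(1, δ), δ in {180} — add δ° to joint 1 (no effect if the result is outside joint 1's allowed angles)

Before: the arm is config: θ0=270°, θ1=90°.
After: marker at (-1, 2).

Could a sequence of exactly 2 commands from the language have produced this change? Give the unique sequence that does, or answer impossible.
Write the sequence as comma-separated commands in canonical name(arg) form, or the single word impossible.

from: config: θ0=270°, θ1=90°
1. rotate(0, -90) → config: θ0=180°, θ1=90°
2. rotate(0, -90) → config: θ0=90°, θ1=90°
no other 2-command option fits: unique.

rotate(0, -90), rotate(0, -90)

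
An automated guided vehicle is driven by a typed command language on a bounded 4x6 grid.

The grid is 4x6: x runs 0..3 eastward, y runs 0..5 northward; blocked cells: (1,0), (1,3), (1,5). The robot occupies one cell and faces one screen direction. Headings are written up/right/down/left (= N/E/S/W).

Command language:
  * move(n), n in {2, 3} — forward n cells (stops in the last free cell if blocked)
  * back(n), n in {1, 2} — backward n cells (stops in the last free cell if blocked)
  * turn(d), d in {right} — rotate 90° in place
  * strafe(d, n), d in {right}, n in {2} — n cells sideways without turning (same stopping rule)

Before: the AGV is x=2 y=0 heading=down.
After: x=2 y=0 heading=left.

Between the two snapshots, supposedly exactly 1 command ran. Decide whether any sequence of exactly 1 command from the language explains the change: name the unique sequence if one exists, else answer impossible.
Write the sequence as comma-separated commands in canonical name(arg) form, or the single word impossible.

turn(right)

key: parked at (2,0) the whole time — nothing moves the robot
from: x=2 y=0 heading=down
step 1 (turn(right)): x=2 y=0 heading=left
no rival 1-sequence matches.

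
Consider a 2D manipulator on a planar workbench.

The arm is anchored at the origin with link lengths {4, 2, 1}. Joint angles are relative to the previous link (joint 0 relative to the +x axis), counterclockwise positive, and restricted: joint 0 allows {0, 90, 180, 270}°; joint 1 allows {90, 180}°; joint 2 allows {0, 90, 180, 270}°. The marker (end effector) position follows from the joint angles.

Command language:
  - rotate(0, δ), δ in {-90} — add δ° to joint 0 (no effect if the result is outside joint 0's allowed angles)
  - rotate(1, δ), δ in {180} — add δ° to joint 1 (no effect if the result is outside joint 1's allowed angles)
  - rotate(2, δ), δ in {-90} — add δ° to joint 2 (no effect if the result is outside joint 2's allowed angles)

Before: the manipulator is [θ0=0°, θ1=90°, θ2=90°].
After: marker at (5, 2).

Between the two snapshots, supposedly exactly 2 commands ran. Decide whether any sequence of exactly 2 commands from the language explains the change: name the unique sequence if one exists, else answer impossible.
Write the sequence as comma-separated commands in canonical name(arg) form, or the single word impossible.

from: [θ0=0°, θ1=90°, θ2=90°]
t=1 rotate(2, -90) ⇒ [θ0=0°, θ1=90°, θ2=0°]
t=2 rotate(2, -90) ⇒ [θ0=0°, θ1=90°, θ2=270°]
uniquely the one of 9 2-step routes that fits.

rotate(2, -90), rotate(2, -90)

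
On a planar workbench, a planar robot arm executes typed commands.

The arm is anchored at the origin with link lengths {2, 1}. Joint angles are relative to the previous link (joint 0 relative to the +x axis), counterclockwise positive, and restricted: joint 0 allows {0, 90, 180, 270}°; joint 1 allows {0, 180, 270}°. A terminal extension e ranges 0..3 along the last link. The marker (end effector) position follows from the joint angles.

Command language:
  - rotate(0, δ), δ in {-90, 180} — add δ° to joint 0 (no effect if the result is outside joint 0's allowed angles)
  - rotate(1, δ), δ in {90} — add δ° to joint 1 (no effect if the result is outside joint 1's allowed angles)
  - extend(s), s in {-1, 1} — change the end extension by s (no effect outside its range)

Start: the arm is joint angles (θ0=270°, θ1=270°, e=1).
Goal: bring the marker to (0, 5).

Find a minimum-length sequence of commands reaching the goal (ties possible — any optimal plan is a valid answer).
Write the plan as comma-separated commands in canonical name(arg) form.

extend(1), rotate(0, 180), rotate(1, 90)

initial: joint angles (θ0=270°, θ1=270°, e=1)
step 1 (extend(1)): joint angles (θ0=270°, θ1=270°, e=2)
step 2 (rotate(0, 180)): joint angles (θ0=90°, θ1=270°, e=2)
step 3 (rotate(1, 90)): joint angles (θ0=90°, θ1=0°, e=2)
no 2-step plan works, so 3 is optimal.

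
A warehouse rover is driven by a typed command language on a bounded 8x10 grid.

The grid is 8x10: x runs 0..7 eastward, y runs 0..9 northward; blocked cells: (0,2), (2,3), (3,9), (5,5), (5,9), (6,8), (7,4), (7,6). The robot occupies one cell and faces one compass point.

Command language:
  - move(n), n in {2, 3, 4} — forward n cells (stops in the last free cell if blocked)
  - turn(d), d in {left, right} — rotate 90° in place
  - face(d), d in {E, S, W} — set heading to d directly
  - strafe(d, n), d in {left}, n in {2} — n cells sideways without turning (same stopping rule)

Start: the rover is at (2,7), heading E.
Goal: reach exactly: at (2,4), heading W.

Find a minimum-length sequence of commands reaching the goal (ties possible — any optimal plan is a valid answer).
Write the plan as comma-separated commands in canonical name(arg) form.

begin: at (2,7), heading E
step 1 (face(S)): at (2,7), heading S
step 2 (move(3)): at (2,4), heading S
step 3 (face(W)): at (2,4), heading W
no 2-step plan works, so 3 is optimal.

face(S), move(3), face(W)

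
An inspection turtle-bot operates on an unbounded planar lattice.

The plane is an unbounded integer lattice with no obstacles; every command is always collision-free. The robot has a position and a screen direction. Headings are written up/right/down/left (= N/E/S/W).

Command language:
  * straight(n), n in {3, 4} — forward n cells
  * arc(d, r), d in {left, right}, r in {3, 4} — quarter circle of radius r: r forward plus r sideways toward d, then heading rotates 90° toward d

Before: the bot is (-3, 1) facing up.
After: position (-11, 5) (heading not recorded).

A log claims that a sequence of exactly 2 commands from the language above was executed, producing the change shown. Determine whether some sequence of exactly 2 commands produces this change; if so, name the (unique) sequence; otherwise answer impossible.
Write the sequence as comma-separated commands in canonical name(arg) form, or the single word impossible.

key: running straight(4) before arc(left, 4) would end elsewhere — order is forced
start: (-3, 1) facing up
step 1 (arc(left, 4)): (-7, 5) facing left
step 2 (straight(4)): (-11, 5) facing left
uniquely the one of 36 2-step routes that fits.

arc(left, 4), straight(4)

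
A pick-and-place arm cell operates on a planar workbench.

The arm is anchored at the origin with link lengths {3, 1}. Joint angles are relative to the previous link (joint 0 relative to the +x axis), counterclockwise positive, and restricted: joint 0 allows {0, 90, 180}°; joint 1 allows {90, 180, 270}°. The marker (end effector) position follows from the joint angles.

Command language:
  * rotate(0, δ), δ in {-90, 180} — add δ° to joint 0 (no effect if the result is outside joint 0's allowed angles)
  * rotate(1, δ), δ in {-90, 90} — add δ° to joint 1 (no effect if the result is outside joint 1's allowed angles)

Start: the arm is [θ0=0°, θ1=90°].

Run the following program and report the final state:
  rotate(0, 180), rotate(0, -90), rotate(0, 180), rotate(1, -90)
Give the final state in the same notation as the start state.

begin: [θ0=0°, θ1=90°]
1. rotate(0, 180) → [θ0=180°, θ1=90°]
2. rotate(0, -90) → [θ0=90°, θ1=90°]
3. rotate(0, 180) → [θ0=90°, θ1=90°]
4. rotate(1, -90) → [θ0=90°, θ1=90°]

[θ0=90°, θ1=90°]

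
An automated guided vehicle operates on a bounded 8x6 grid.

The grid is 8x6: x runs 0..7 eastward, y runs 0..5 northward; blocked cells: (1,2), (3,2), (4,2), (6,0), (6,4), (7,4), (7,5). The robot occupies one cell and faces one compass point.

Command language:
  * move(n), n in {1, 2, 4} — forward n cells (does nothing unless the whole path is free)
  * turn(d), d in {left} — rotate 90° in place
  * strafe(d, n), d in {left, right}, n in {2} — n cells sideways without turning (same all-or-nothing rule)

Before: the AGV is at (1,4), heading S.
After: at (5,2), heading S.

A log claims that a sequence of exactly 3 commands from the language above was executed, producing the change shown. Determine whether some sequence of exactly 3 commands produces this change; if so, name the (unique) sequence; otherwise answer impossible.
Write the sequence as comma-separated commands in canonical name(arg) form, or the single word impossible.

key: running move(2) before strafe(left, 2) would end elsewhere — order is forced
start: at (1,4), heading S
step 1 (strafe(left, 2)): at (3,4), heading S
step 2 (strafe(left, 2)): at (5,4), heading S
step 3 (move(2)): at (5,2), heading S
all 216 alternatives checked — unique.

strafe(left, 2), strafe(left, 2), move(2)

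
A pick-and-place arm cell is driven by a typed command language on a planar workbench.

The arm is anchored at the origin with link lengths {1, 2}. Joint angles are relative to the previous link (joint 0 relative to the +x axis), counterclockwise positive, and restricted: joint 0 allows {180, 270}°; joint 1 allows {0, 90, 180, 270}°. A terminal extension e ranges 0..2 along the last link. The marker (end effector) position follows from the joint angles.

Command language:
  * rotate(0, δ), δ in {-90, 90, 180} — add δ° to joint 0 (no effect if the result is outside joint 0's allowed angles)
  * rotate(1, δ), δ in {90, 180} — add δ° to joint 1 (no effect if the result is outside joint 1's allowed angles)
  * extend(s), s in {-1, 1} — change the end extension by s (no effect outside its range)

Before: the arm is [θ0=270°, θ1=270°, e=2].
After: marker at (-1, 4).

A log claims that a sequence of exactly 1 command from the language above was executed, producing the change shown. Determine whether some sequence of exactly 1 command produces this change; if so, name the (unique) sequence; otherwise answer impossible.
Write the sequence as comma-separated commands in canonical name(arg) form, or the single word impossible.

t0: [θ0=270°, θ1=270°, e=2]
t=1 rotate(0, -90) ⇒ [θ0=180°, θ1=270°, e=2]
no other 1-command option fits: unique.

rotate(0, -90)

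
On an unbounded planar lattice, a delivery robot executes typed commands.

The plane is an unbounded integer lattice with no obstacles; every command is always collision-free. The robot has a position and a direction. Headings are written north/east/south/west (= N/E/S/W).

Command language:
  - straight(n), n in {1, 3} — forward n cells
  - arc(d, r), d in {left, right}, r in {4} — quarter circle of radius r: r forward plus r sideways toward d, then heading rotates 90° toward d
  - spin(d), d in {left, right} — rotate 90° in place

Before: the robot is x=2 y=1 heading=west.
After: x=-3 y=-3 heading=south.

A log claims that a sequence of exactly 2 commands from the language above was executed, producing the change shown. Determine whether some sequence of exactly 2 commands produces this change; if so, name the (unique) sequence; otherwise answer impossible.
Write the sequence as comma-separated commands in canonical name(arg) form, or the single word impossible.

straight(1), arc(left, 4)

key: cell and facing (now S) both changed — the 2 commands mix motion and turning
begin: x=2 y=1 heading=west
[1] after straight(1): x=1 y=1 heading=west
[2] after arc(left, 4): x=-3 y=-3 heading=south
no other 2-command option fits: unique.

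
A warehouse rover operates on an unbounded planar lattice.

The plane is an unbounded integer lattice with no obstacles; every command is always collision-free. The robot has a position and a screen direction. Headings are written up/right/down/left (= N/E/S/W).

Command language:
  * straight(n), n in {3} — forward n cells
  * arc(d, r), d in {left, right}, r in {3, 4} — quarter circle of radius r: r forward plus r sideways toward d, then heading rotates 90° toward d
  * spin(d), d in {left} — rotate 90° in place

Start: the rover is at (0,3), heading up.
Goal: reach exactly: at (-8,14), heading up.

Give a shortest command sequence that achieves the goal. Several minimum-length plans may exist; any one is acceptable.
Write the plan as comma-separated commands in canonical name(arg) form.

from: at (0,3), heading up
1. arc(left, 4) → at (-4,7), heading left
2. arc(right, 4) → at (-8,11), heading up
3. straight(3) → at (-8,14), heading up
shorter routes all fall short; 3 is best.

arc(left, 4), arc(right, 4), straight(3)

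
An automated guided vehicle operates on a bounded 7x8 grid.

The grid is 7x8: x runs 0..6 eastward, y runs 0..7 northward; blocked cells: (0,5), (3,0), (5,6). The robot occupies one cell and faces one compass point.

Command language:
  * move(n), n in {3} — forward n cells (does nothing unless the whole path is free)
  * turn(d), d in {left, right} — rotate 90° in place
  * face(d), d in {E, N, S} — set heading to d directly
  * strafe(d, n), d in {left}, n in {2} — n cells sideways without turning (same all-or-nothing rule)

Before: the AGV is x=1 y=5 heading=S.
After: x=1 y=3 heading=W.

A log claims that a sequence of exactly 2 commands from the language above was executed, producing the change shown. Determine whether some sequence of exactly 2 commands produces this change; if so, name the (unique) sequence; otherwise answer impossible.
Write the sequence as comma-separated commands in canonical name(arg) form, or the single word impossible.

turn(right), strafe(left, 2)

key: order matters: swapping turn(right) and strafe(left, 2) lands elsewhere
start: x=1 y=5 heading=S
t=1 turn(right) ⇒ x=1 y=5 heading=W
t=2 strafe(left, 2) ⇒ x=1 y=3 heading=W
uniquely the one of 49 2-step routes that fits.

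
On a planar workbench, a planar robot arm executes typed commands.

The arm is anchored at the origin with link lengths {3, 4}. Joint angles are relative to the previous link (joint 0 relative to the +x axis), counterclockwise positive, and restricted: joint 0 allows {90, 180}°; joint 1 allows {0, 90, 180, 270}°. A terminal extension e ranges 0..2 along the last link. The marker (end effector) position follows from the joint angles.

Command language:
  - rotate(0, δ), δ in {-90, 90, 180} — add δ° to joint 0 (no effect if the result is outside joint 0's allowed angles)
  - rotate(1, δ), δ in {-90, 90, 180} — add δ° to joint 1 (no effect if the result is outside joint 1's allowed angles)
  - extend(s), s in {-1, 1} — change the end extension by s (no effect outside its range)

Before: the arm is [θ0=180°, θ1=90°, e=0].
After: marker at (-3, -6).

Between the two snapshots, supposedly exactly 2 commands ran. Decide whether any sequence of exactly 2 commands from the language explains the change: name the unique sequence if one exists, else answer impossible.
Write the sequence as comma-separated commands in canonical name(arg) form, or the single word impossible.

from: [θ0=180°, θ1=90°, e=0]
t=1 extend(1) ⇒ [θ0=180°, θ1=90°, e=1]
t=2 extend(1) ⇒ [θ0=180°, θ1=90°, e=2]
all 64 alternatives checked — unique.

extend(1), extend(1)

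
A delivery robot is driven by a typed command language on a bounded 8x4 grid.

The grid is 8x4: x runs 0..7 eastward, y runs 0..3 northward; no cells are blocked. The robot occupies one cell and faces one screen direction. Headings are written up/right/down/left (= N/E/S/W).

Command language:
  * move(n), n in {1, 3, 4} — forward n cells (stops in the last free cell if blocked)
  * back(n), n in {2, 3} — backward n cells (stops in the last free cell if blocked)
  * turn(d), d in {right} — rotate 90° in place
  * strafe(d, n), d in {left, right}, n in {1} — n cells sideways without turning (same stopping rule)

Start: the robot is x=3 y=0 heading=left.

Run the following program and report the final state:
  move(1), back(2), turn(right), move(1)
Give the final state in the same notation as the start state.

initial: x=3 y=0 heading=left
[1] after move(1): x=2 y=0 heading=left
[2] after back(2): x=4 y=0 heading=left
[3] after turn(right): x=4 y=0 heading=up
[4] after move(1): x=4 y=1 heading=up

x=4 y=1 heading=up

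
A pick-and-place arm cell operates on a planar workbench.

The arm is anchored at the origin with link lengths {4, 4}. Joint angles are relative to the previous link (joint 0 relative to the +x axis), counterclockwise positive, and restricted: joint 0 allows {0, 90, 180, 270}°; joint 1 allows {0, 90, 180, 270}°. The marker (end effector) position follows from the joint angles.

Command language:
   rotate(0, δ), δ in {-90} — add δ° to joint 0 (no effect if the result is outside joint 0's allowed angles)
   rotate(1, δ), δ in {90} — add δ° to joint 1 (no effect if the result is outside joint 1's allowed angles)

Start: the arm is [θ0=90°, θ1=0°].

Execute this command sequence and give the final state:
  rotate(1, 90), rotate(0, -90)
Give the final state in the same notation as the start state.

[θ0=0°, θ1=90°]

start: [θ0=90°, θ1=0°]
[1] after rotate(1, 90): [θ0=90°, θ1=90°]
[2] after rotate(0, -90): [θ0=0°, θ1=90°]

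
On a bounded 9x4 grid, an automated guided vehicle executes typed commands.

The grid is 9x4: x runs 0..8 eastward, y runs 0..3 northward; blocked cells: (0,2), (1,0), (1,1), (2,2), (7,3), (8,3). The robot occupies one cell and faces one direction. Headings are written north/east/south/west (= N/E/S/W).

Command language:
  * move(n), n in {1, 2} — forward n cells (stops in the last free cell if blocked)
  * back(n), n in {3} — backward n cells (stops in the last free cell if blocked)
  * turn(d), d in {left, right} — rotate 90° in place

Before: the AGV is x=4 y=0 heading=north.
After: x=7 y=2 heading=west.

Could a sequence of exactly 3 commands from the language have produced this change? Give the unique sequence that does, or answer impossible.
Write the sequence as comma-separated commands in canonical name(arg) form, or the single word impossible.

key: order matters: swapping move(2) and back(3) lands elsewhere
start: x=4 y=0 heading=north
t=1 move(2) ⇒ x=4 y=2 heading=north
t=2 turn(left) ⇒ x=4 y=2 heading=west
t=3 back(3) ⇒ x=7 y=2 heading=west
no rival 3-sequence matches.

move(2), turn(left), back(3)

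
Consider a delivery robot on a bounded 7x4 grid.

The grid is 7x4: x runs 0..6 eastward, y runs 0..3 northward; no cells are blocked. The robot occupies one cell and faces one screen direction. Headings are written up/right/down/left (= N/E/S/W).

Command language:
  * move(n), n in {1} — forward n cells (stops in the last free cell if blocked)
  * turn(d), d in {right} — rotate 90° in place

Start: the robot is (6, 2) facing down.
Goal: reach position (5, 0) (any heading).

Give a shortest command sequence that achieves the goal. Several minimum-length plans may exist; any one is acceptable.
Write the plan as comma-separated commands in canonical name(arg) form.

move(1), move(1), turn(right), move(1)

start: (6, 2) facing down
t=1 move(1) ⇒ (6, 1) facing down
t=2 move(1) ⇒ (6, 0) facing down
t=3 turn(right) ⇒ (6, 0) facing left
t=4 move(1) ⇒ (5, 0) facing left
nothing shorter than 4 reaches the goal.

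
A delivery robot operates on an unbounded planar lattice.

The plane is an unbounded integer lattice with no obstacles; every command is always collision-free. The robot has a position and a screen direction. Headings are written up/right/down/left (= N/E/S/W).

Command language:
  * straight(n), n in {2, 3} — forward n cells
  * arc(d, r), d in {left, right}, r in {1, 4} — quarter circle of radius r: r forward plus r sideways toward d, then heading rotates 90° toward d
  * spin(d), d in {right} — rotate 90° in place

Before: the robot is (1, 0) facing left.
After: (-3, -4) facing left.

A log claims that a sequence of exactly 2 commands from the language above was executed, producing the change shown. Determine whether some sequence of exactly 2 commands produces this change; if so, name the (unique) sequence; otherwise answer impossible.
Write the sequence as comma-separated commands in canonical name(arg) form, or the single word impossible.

arc(left, 4), spin(right)

key: running spin(right) before arc(left, 4) would end elsewhere — order is forced
start: (1, 0) facing left
[1] after arc(left, 4): (-3, -4) facing down
[2] after spin(right): (-3, -4) facing left
uniquely the one of 49 2-step routes that fits.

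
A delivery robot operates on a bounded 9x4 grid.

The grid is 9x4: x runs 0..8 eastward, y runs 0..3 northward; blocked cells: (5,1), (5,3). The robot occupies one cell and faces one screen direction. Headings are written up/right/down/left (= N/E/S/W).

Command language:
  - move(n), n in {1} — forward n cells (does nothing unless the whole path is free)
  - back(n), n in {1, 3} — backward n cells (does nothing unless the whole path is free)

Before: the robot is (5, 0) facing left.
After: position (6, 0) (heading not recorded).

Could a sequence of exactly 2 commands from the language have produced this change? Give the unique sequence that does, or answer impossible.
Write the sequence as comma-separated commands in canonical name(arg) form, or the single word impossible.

back(1), back(3)

key: back(3) would leave the grid, so it does nothing
t0: (5, 0) facing left
t=1 back(1) ⇒ (6, 0) facing left
t=2 back(3) ⇒ (6, 0) facing left
no rival 2-sequence matches.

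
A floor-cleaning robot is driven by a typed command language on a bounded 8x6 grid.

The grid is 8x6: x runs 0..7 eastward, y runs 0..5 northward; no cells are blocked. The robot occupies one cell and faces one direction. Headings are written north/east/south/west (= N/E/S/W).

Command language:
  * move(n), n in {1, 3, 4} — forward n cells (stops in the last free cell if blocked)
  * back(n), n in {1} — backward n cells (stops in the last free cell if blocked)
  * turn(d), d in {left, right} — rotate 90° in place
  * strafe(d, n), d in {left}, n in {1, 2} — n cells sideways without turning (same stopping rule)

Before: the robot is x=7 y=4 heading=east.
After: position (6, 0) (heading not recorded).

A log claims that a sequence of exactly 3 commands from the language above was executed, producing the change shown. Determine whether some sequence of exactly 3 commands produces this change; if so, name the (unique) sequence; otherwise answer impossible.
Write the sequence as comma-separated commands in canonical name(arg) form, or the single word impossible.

key: order matters: swapping back(1) and move(4) lands elsewhere
from: x=7 y=4 heading=east
[1] after back(1): x=6 y=4 heading=east
[2] after turn(right): x=6 y=4 heading=south
[3] after move(4): x=6 y=0 heading=south
no rival 3-sequence matches.

back(1), turn(right), move(4)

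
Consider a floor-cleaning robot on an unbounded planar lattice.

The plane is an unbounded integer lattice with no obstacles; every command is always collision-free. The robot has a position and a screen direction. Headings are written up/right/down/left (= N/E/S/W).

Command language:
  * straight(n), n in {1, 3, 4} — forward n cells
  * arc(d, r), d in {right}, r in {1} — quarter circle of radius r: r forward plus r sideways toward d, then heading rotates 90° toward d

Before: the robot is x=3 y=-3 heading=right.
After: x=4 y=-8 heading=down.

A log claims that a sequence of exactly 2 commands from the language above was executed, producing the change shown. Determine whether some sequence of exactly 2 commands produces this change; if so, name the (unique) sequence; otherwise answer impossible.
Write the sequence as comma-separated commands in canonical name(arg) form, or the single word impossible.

key: running straight(4) before arc(right, 1) would end elsewhere — order is forced
start: x=3 y=-3 heading=right
[1] after arc(right, 1): x=4 y=-4 heading=down
[2] after straight(4): x=4 y=-8 heading=down
no other 2-command option fits: unique.

arc(right, 1), straight(4)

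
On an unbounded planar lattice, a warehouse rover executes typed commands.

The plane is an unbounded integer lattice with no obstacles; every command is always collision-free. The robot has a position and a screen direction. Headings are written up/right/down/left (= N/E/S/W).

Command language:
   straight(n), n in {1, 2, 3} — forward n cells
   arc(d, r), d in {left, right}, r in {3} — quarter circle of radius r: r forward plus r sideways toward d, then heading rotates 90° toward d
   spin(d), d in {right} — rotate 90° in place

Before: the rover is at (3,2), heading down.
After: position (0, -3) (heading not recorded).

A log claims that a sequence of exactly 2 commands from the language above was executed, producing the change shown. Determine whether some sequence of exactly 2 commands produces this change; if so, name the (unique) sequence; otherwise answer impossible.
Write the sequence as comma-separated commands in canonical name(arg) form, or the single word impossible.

key: order matters: swapping straight(2) and arc(right, 3) lands elsewhere
initial: at (3,2), heading down
t=1 straight(2) ⇒ at (3,0), heading down
t=2 arc(right, 3) ⇒ at (0,-3), heading left
no rival 2-sequence matches.

straight(2), arc(right, 3)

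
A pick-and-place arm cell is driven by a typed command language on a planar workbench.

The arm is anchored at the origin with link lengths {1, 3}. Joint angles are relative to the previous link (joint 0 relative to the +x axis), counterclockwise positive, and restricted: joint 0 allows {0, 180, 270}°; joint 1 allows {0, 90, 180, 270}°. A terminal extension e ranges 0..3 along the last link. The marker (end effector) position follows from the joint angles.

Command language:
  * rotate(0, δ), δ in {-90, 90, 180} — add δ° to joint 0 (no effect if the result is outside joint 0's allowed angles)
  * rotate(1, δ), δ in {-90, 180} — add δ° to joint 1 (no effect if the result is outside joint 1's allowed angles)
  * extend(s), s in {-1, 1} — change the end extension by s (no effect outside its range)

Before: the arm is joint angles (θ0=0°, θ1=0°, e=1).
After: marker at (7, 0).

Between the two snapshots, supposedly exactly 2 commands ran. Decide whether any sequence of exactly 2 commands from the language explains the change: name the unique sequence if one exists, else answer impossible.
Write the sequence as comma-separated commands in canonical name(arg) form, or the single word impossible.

start: joint angles (θ0=0°, θ1=0°, e=1)
step 1 (extend(1)): joint angles (θ0=0°, θ1=0°, e=2)
step 2 (extend(1)): joint angles (θ0=0°, θ1=0°, e=3)
no rival 2-sequence matches.

extend(1), extend(1)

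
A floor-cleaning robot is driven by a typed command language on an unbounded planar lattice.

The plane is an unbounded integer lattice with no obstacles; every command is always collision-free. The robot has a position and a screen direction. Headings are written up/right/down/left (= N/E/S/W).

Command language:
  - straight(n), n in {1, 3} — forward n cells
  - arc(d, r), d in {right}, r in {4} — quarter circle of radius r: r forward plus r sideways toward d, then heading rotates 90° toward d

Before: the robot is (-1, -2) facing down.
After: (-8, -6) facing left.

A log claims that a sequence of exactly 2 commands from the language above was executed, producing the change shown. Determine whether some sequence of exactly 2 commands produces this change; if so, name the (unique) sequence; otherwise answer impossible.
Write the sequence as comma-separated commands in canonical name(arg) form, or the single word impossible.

key: cell and facing (now W) both changed — the 2 commands mix motion and turning
t0: (-1, -2) facing down
t=1 arc(right, 4) ⇒ (-5, -6) facing left
t=2 straight(3) ⇒ (-8, -6) facing left
no other 2-command option fits: unique.

arc(right, 4), straight(3)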